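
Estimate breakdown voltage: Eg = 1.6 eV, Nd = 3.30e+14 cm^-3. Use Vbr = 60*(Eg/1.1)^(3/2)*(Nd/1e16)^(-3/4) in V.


Step 1: Eg/1.1 = 1.6/1.1 = 1.454545
Step 2: (Eg/1.1)^1.5 = 1.454545^1.5 = 1.754247
Step 3: (Nd/1e16)^(-0.75) = (0.033)^(-0.75) = 12.915599
Step 4: Vbr = 60 * 1.754247 * 12.915599 = 1359.4 V

1359.4


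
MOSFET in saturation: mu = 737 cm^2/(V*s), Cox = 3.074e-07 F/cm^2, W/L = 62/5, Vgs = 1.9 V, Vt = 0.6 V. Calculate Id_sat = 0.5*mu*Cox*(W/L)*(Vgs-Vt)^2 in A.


Step 1: Overdrive voltage Vov = Vgs - Vt = 1.9 - 0.6 = 1.3 V
Step 2: W/L = 62/5 = 12.4
Step 3: Id = 0.5 * 737 * 3.074e-07 * 12.4 * 1.3^2
Step 4: Id = 2.37e-03 A

2.37e-03


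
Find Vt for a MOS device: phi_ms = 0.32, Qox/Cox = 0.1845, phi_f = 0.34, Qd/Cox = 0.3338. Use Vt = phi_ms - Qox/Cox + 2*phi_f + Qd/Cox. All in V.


Step 1: Vt = phi_ms - Qox/Cox + 2*phi_f + Qd/Cox
Step 2: Vt = 0.32 - 0.1845 + 2*0.34 + 0.3338
Step 3: Vt = 0.32 - 0.1845 + 0.68 + 0.3338
Step 4: Vt = 1.1493 V

1.1493


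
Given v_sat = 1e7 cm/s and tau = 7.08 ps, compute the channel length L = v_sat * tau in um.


Step 1: tau in seconds = 7.08 ps * 1e-12 = 7.0800e-12 s
Step 2: L = v_sat * tau = 1e7 * 7.0800e-12 = 7.0800e-05 cm
Step 3: L in um = 7.0800e-05 * 1e4 = 0.708 um

0.708


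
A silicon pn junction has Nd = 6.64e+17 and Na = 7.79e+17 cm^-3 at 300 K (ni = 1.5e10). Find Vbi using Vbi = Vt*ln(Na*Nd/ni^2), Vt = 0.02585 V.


Step 1: Compute Na*Nd/ni^2 = 7.79e+17 * 6.64e+17 / (1.5e10)^2 = 2.2989e+15
Step 2: ln(2.2989e+15) = 35.3712
Step 3: Vbi = 0.02585 * 35.3712 = 0.914 V

0.914


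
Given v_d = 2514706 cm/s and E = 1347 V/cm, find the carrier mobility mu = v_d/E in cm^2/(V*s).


Step 1: mu = v_d / E
Step 2: mu = 2514706 / 1347
Step 3: mu = 1866.89 cm^2/(V*s)

1866.89


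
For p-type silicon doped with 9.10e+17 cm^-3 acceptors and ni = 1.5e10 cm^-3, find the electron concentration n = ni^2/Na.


Step 1: Majority hole concentration p ≈ Na = 9.10e+17 cm^-3
Step 2: n = ni^2 / Na = (1.5e10)^2 / 9.10e+17
Step 3: n = 2.47e+02 cm^-3

2.47e+02


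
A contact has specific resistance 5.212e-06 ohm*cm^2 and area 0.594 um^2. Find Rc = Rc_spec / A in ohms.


Step 1: Convert area to cm^2: 0.594 um^2 = 5.9400e-09 cm^2
Step 2: Rc = Rc_spec / A = 5.212e-06 / 5.9400e-09
Step 3: Rc = 8.77e+02 ohms

8.77e+02


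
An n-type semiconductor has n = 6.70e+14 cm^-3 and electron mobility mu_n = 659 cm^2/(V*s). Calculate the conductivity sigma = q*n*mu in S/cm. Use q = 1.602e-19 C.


Step 1: sigma = q * n * mu
Step 2: sigma = 1.602e-19 * 6.70e+14 * 659
Step 3: sigma = 7.073e-02 S/cm

7.073e-02


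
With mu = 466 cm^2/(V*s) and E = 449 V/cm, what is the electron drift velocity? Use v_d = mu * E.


Step 1: v_d = mu * E
Step 2: v_d = 466 * 449 = 209234
Step 3: v_d = 2.09e+05 cm/s

2.09e+05


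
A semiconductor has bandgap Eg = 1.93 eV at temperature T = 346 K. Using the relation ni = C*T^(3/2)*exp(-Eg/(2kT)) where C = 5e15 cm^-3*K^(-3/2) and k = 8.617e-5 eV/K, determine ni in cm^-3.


Step 1: Compute kT = 8.617e-5 * 346 = 0.02981482 eV
Step 2: Exponent = -Eg/(2kT) = -1.93/(2*0.02981482) = -32.36645
Step 3: T^(3/2) = 346^1.5 = 6435.97
Step 4: ni = 5e15 * 6435.97 * exp(-32.36645) = 2.82e+05 cm^-3

2.82e+05


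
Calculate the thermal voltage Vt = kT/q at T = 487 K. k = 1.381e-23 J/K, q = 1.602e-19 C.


Step 1: kT = 1.381e-23 * 487 = 6.72547e-21 J
Step 2: Vt = kT/q = 6.72547e-21 / 1.602e-19
Step 3: Vt = 0.04198 V

0.04198


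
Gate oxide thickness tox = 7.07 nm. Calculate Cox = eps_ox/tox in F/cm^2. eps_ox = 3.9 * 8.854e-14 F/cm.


Step 1: eps_ox = 3.9 * 8.854e-14 = 3.45306e-13 F/cm
Step 2: tox in cm = 7.07 nm * 1e-7 = 7.0700e-07 cm
Step 3: Cox = 3.45306e-13 / 7.0700e-07 = 4.88e-07 F/cm^2

4.88e-07


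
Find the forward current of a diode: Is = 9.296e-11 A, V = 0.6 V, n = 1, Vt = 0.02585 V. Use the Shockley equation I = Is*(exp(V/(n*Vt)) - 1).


Step 1: V/(n*Vt) = 0.6/(1*0.02585) = 23.2108
Step 2: exp(23.2108) = 1.2032e+10
Step 3: I = 9.296e-11 * (1.2032e+10 - 1) = 1.12e+00 A

1.12e+00


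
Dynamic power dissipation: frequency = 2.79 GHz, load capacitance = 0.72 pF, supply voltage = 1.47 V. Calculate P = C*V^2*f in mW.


Step 1: V^2 = 1.47^2 = 2.1609 V^2
Step 2: P = C*V^2*f = 0.72e-12 F * 2.1609 * 2.79e9 Hz
Step 3: P = 4.34081592e-03 W
Step 4: P = 4.341 mW

4.341


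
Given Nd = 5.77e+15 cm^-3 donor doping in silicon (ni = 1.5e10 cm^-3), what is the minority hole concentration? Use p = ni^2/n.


Step 1: Since Nd >> ni, n ≈ Nd = 5.77e+15 cm^-3
Step 2: p = ni^2 / n = (1.5e10)^2 / 5.77e+15
Step 3: p = 2.25e20 / 5.77e+15 = 3.90e+04 cm^-3

3.90e+04


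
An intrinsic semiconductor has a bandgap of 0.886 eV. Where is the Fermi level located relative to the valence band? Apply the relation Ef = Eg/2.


Step 1: For an intrinsic semiconductor, the Fermi level sits at midgap.
Step 2: Ef = Eg / 2 = 0.886 / 2 = 0.443 eV

0.443


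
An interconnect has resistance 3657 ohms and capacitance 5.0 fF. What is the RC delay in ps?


Step 1: tau = R * C
Step 2: tau = 3657 * 5.0 fF = 3657 * 5.0e-15 F
Step 3: tau = 1.8285e-11 s = 18.285 ps

18.285


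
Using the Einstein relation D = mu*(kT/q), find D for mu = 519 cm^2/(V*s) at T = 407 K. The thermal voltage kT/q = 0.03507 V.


Step 1: D = mu * (kT/q)
Step 2: D = 519 * 0.03507
Step 3: D = 18.2 cm^2/s

18.2


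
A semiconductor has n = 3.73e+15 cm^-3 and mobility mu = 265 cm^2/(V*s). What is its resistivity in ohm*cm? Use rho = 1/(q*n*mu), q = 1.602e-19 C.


Step 1: sigma = q * n * mu = 1.602e-19 * 3.73e+15 * 265 = 1.58350e-01 S/cm
Step 2: rho = 1 / sigma = 1 / 1.58350e-01 = 6.315 ohm*cm

6.315


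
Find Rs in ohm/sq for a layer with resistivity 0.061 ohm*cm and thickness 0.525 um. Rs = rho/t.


Step 1: Convert thickness to cm: t = 0.525 um = 5.2500e-05 cm
Step 2: Rs = rho / t = 0.061 / 5.2500e-05
Step 3: Rs = 1161.9 ohm/sq

1161.9


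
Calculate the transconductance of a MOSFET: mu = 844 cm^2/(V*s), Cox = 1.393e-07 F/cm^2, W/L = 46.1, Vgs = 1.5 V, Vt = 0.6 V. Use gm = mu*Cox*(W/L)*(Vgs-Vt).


Step 1: Vov = Vgs - Vt = 1.5 - 0.6 = 0.9 V
Step 2: gm = mu * Cox * (W/L) * Vov
Step 3: gm = 844 * 1.393e-07 * 46.1 * 0.9 = 4.88e-03 S

4.88e-03


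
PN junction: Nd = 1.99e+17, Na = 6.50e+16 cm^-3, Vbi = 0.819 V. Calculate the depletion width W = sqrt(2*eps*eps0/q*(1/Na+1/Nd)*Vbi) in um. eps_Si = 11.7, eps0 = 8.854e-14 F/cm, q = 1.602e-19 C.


Step 1: 1/Na + 1/Nd = 1/6.50e+16 + 1/1.99e+17 = 2.04097e-17
Step 2: 2*eps*eps0/q = 2*11.7*8.854e-14/1.602e-19 = 1.293281e+07
Step 3: W^2 = 1.293281e+07 * 2.04097e-17 * 0.819 = 2.16179e-10
Step 4: W = sqrt(2.16179e-10) = 1.470e-05 cm = 0.147 um

0.147


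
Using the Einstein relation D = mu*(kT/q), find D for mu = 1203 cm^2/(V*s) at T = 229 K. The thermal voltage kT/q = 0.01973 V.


Step 1: D = mu * (kT/q)
Step 2: D = 1203 * 0.01973
Step 3: D = 23.74 cm^2/s

23.74


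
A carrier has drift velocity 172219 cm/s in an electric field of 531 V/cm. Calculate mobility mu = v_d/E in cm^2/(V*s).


Step 1: mu = v_d / E
Step 2: mu = 172219 / 531
Step 3: mu = 324.33 cm^2/(V*s)

324.33


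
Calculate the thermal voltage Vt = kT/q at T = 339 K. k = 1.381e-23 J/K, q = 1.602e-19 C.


Step 1: kT = 1.381e-23 * 339 = 4.68159e-21 J
Step 2: Vt = kT/q = 4.68159e-21 / 1.602e-19
Step 3: Vt = 0.02922 V

0.02922


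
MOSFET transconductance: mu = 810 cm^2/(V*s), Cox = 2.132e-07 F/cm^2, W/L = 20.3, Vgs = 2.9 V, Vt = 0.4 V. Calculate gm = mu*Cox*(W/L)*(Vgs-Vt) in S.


Step 1: Vov = Vgs - Vt = 2.9 - 0.4 = 2.5 V
Step 2: gm = mu * Cox * (W/L) * Vov
Step 3: gm = 810 * 2.132e-07 * 20.3 * 2.5 = 8.76e-03 S

8.76e-03


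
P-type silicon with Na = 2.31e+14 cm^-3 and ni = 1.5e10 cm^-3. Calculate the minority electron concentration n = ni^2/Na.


Step 1: Majority hole concentration p ≈ Na = 2.31e+14 cm^-3
Step 2: n = ni^2 / Na = (1.5e10)^2 / 2.31e+14
Step 3: n = 9.74e+05 cm^-3

9.74e+05


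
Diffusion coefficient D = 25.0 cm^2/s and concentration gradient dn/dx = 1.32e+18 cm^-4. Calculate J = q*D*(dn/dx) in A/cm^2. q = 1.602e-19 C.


Step 1: J = q * D * (dn/dx)
Step 2: J = 1.602e-19 * 25.0 * 1.32e+18
Step 3: J = 5.29e+00 A/cm^2

5.29e+00


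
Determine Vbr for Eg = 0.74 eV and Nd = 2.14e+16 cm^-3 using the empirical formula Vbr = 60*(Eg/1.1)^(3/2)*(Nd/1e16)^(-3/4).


Step 1: Eg/1.1 = 0.74/1.1 = 0.672727
Step 2: (Eg/1.1)^1.5 = 0.672727^1.5 = 0.551770
Step 3: (Nd/1e16)^(-0.75) = (2.14)^(-0.75) = 0.565184
Step 4: Vbr = 60 * 0.551770 * 0.565184 = 18.7 V

18.7


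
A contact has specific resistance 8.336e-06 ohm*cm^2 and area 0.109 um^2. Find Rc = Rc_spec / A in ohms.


Step 1: Convert area to cm^2: 0.109 um^2 = 1.0900e-09 cm^2
Step 2: Rc = Rc_spec / A = 8.336e-06 / 1.0900e-09
Step 3: Rc = 7.65e+03 ohms

7.65e+03


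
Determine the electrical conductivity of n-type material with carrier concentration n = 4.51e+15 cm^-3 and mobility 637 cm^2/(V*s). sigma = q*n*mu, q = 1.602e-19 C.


Step 1: sigma = q * n * mu
Step 2: sigma = 1.602e-19 * 4.51e+15 * 637
Step 3: sigma = 4.602e-01 S/cm

4.602e-01


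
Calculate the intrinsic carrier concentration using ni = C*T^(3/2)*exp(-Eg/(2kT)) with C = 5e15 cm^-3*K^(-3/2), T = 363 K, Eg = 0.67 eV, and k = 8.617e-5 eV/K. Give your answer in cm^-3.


Step 1: Compute kT = 8.617e-5 * 363 = 0.03127971 eV
Step 2: Exponent = -Eg/(2kT) = -0.67/(2*0.03127971) = -10.70982
Step 3: T^(3/2) = 363^1.5 = 6916.08
Step 4: ni = 5e15 * 6916.08 * exp(-10.70982) = 7.72e+14 cm^-3

7.72e+14


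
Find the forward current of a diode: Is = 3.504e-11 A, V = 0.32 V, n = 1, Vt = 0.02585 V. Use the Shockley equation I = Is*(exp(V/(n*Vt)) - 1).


Step 1: V/(n*Vt) = 0.32/(1*0.02585) = 12.3791
Step 2: exp(12.3791) = 2.3778e+05
Step 3: I = 3.504e-11 * (2.3778e+05 - 1) = 8.33e-06 A

8.33e-06


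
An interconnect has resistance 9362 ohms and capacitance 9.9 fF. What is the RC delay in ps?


Step 1: tau = R * C
Step 2: tau = 9362 * 9.9 fF = 9362 * 9.9e-15 F
Step 3: tau = 9.26838e-11 s = 92.6838 ps

92.6838


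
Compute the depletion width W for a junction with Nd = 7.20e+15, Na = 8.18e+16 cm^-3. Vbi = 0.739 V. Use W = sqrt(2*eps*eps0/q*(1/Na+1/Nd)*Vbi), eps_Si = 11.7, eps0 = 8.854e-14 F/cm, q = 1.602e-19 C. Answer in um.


Step 1: 1/Na + 1/Nd = 1/8.18e+16 + 1/7.20e+15 = 1.51114e-16
Step 2: 2*eps*eps0/q = 2*11.7*8.854e-14/1.602e-19 = 1.293281e+07
Step 3: W^2 = 1.293281e+07 * 1.51114e-16 * 0.739 = 1.44425e-09
Step 4: W = sqrt(1.44425e-09) = 3.800e-05 cm = 0.38 um

0.38


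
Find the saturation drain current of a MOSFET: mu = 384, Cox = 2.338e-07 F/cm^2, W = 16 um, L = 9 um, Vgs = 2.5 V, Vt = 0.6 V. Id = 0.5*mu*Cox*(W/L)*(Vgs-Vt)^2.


Step 1: Overdrive voltage Vov = Vgs - Vt = 2.5 - 0.6 = 1.9 V
Step 2: W/L = 16/9 = 1.77778
Step 3: Id = 0.5 * 384 * 2.338e-07 * 1.77778 * 1.9^2
Step 4: Id = 2.88e-04 A

2.88e-04


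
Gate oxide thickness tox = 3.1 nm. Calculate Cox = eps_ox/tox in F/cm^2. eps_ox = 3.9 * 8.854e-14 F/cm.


Step 1: eps_ox = 3.9 * 8.854e-14 = 3.45306e-13 F/cm
Step 2: tox in cm = 3.1 nm * 1e-7 = 3.1000e-07 cm
Step 3: Cox = 3.45306e-13 / 3.1000e-07 = 1.11e-06 F/cm^2

1.11e-06


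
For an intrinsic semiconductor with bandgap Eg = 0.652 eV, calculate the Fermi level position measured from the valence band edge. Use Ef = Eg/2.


Step 1: For an intrinsic semiconductor, the Fermi level sits at midgap.
Step 2: Ef = Eg / 2 = 0.652 / 2 = 0.326 eV

0.326


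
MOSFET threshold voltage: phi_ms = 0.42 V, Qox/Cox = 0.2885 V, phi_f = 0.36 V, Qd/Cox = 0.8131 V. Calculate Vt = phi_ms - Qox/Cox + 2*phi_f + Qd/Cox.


Step 1: Vt = phi_ms - Qox/Cox + 2*phi_f + Qd/Cox
Step 2: Vt = 0.42 - 0.2885 + 2*0.36 + 0.8131
Step 3: Vt = 0.42 - 0.2885 + 0.72 + 0.8131
Step 4: Vt = 1.6646 V

1.6646


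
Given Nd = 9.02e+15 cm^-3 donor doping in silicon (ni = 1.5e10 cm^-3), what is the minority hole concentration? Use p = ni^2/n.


Step 1: Since Nd >> ni, n ≈ Nd = 9.02e+15 cm^-3
Step 2: p = ni^2 / n = (1.5e10)^2 / 9.02e+15
Step 3: p = 2.25e20 / 9.02e+15 = 2.49e+04 cm^-3

2.49e+04


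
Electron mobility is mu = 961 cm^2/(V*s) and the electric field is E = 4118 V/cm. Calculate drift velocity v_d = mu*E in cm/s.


Step 1: v_d = mu * E
Step 2: v_d = 961 * 4118 = 3957398
Step 3: v_d = 3.96e+06 cm/s

3.96e+06


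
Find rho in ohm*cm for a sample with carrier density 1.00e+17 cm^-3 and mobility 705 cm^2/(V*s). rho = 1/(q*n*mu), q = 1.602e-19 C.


Step 1: sigma = q * n * mu = 1.602e-19 * 1.00e+17 * 705 = 1.12941e+01 S/cm
Step 2: rho = 1 / sigma = 1 / 1.12941e+01 = 0.08854 ohm*cm

0.08854


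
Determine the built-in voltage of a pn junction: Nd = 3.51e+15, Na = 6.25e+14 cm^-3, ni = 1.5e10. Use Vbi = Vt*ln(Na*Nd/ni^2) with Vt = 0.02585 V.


Step 1: Compute Na*Nd/ni^2 = 6.25e+14 * 3.51e+15 / (1.5e10)^2 = 9.7500e+09
Step 2: ln(9.7500e+09) = 23.0005
Step 3: Vbi = 0.02585 * 23.0005 = 0.595 V

0.595


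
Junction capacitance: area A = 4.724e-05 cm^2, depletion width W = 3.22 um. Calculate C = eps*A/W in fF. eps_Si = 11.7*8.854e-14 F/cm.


Step 1: eps_Si = 11.7 * 8.854e-14 = 1.035918e-12 F/cm
Step 2: W in cm = 3.22 * 1e-4 = 3.22e-04 cm
Step 3: C = 1.035918e-12 * 4.724e-05 / 3.22e-04 = 1.519775e-13 F
Step 4: C = 151.98 fF

151.98


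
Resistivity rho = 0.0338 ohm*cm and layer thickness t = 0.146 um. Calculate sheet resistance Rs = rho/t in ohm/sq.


Step 1: Convert thickness to cm: t = 0.146 um = 1.4600e-05 cm
Step 2: Rs = rho / t = 0.0338 / 1.4600e-05
Step 3: Rs = 2315.1 ohm/sq

2315.1


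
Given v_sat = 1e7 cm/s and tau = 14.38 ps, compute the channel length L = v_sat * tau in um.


Step 1: tau in seconds = 14.38 ps * 1e-12 = 1.4380e-11 s
Step 2: L = v_sat * tau = 1e7 * 1.4380e-11 = 1.4380e-04 cm
Step 3: L in um = 1.4380e-04 * 1e4 = 1.438 um

1.438


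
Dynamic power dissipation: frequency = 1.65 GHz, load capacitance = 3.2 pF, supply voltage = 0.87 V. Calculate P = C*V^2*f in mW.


Step 1: V^2 = 0.87^2 = 0.7569 V^2
Step 2: P = C*V^2*f = 3.2e-12 F * 0.7569 * 1.65e9 Hz
Step 3: P = 3.996432e-03 W
Step 4: P = 3.996 mW

3.996


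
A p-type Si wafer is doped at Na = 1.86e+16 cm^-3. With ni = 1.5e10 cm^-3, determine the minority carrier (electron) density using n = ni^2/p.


Step 1: Majority hole concentration p ≈ Na = 1.86e+16 cm^-3
Step 2: n = ni^2 / Na = (1.5e10)^2 / 1.86e+16
Step 3: n = 1.21e+04 cm^-3

1.21e+04


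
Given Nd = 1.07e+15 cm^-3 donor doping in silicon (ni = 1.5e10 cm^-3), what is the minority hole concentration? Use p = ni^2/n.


Step 1: Since Nd >> ni, n ≈ Nd = 1.07e+15 cm^-3
Step 2: p = ni^2 / n = (1.5e10)^2 / 1.07e+15
Step 3: p = 2.25e20 / 1.07e+15 = 2.10e+05 cm^-3

2.10e+05


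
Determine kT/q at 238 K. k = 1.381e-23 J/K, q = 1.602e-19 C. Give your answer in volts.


Step 1: kT = 1.381e-23 * 238 = 3.28678e-21 J
Step 2: Vt = kT/q = 3.28678e-21 / 1.602e-19
Step 3: Vt = 0.02052 V

0.02052


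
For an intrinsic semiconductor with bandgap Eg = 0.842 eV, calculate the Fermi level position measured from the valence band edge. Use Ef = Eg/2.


Step 1: For an intrinsic semiconductor, the Fermi level sits at midgap.
Step 2: Ef = Eg / 2 = 0.842 / 2 = 0.421 eV

0.421


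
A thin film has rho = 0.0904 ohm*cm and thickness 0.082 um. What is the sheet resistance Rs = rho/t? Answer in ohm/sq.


Step 1: Convert thickness to cm: t = 0.082 um = 8.2000e-06 cm
Step 2: Rs = rho / t = 0.0904 / 8.2000e-06
Step 3: Rs = 11024.4 ohm/sq

11024.4


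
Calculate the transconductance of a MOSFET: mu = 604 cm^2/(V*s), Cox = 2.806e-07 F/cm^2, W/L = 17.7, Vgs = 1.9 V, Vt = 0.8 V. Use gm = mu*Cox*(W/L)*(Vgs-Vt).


Step 1: Vov = Vgs - Vt = 1.9 - 0.8 = 1.1 V
Step 2: gm = mu * Cox * (W/L) * Vov
Step 3: gm = 604 * 2.806e-07 * 17.7 * 1.1 = 3.30e-03 S

3.30e-03


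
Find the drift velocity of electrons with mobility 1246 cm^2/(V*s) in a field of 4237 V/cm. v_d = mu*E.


Step 1: v_d = mu * E
Step 2: v_d = 1246 * 4237 = 5279302
Step 3: v_d = 5.28e+06 cm/s

5.28e+06


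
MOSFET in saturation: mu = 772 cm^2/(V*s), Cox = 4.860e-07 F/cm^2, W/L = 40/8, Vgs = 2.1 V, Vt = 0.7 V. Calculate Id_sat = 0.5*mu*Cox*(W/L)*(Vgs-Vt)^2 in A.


Step 1: Overdrive voltage Vov = Vgs - Vt = 2.1 - 0.7 = 1.4 V
Step 2: W/L = 40/8 = 5
Step 3: Id = 0.5 * 772 * 4.860e-07 * 5 * 1.4^2
Step 4: Id = 1.84e-03 A

1.84e-03


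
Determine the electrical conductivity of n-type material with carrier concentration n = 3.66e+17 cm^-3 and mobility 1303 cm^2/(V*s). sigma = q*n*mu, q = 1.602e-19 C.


Step 1: sigma = q * n * mu
Step 2: sigma = 1.602e-19 * 3.66e+17 * 1303
Step 3: sigma = 7.640e+01 S/cm

7.640e+01


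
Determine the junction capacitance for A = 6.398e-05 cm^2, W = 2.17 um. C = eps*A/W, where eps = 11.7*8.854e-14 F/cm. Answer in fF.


Step 1: eps_Si = 11.7 * 8.854e-14 = 1.035918e-12 F/cm
Step 2: W in cm = 2.17 * 1e-4 = 2.17e-04 cm
Step 3: C = 1.035918e-12 * 6.398e-05 / 2.17e-04 = 3.054287e-13 F
Step 4: C = 305.43 fF

305.43


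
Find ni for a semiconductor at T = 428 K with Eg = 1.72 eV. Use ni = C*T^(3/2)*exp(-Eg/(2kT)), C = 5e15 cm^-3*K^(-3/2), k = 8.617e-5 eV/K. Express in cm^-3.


Step 1: Compute kT = 8.617e-5 * 428 = 0.03688076 eV
Step 2: Exponent = -Eg/(2kT) = -1.72/(2*0.03688076) = -23.31839
Step 3: T^(3/2) = 428^1.5 = 8854.53
Step 4: ni = 5e15 * 8854.53 * exp(-23.31839) = 3.30e+09 cm^-3

3.30e+09


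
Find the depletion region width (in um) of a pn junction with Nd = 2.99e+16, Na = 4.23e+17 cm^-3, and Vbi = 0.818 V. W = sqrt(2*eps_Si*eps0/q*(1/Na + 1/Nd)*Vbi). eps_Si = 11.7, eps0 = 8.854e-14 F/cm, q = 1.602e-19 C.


Step 1: 1/Na + 1/Nd = 1/4.23e+17 + 1/2.99e+16 = 3.58089e-17
Step 2: 2*eps*eps0/q = 2*11.7*8.854e-14/1.602e-19 = 1.293281e+07
Step 3: W^2 = 1.293281e+07 * 3.58089e-17 * 0.818 = 3.78824e-10
Step 4: W = sqrt(3.78824e-10) = 1.946e-05 cm = 0.1946 um

0.1946


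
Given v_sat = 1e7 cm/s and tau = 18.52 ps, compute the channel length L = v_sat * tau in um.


Step 1: tau in seconds = 18.52 ps * 1e-12 = 1.8520e-11 s
Step 2: L = v_sat * tau = 1e7 * 1.8520e-11 = 1.8520e-04 cm
Step 3: L in um = 1.8520e-04 * 1e4 = 1.852 um

1.852


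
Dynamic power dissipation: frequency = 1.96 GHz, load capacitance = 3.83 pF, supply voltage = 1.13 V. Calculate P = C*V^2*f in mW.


Step 1: V^2 = 1.13^2 = 1.2769 V^2
Step 2: P = C*V^2*f = 3.83e-12 F * 1.2769 * 1.96e9 Hz
Step 3: P = 9.58543292e-03 W
Step 4: P = 9.585 mW

9.585


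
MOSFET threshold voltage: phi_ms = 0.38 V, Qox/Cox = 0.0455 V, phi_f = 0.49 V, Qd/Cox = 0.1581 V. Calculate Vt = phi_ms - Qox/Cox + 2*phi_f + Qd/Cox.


Step 1: Vt = phi_ms - Qox/Cox + 2*phi_f + Qd/Cox
Step 2: Vt = 0.38 - 0.0455 + 2*0.49 + 0.1581
Step 3: Vt = 0.38 - 0.0455 + 0.98 + 0.1581
Step 4: Vt = 1.4726 V

1.4726


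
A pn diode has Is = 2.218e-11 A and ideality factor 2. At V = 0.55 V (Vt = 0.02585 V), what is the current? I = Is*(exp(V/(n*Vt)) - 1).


Step 1: V/(n*Vt) = 0.55/(2*0.02585) = 10.6383
Step 2: exp(10.6383) = 4.1702e+04
Step 3: I = 2.218e-11 * (4.1702e+04 - 1) = 9.25e-07 A

9.25e-07


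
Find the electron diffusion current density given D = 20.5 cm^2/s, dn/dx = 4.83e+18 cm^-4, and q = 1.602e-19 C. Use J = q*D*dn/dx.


Step 1: J = q * D * (dn/dx)
Step 2: J = 1.602e-19 * 20.5 * 4.83e+18
Step 3: J = 1.59e+01 A/cm^2

1.59e+01


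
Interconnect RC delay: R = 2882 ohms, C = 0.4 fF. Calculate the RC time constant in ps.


Step 1: tau = R * C
Step 2: tau = 2882 * 0.4 fF = 2882 * 4.0e-16 F
Step 3: tau = 1.1528e-12 s = 1.1528 ps

1.1528


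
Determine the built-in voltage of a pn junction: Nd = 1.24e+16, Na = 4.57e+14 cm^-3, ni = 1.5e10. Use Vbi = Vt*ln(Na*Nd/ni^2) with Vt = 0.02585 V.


Step 1: Compute Na*Nd/ni^2 = 4.57e+14 * 1.24e+16 / (1.5e10)^2 = 2.5186e+10
Step 2: ln(2.5186e+10) = 23.9496
Step 3: Vbi = 0.02585 * 23.9496 = 0.619 V

0.619


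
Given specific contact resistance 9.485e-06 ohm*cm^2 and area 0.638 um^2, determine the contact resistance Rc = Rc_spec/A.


Step 1: Convert area to cm^2: 0.638 um^2 = 6.3800e-09 cm^2
Step 2: Rc = Rc_spec / A = 9.485e-06 / 6.3800e-09
Step 3: Rc = 1.49e+03 ohms

1.49e+03


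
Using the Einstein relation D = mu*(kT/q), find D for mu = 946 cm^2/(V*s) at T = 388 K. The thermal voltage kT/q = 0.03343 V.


Step 1: D = mu * (kT/q)
Step 2: D = 946 * 0.03343
Step 3: D = 31.62 cm^2/s

31.62


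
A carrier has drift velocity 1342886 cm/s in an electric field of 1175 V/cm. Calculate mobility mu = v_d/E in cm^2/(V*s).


Step 1: mu = v_d / E
Step 2: mu = 1342886 / 1175
Step 3: mu = 1142.88 cm^2/(V*s)

1142.88


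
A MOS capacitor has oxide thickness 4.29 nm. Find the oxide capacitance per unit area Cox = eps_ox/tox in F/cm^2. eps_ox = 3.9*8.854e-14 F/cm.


Step 1: eps_ox = 3.9 * 8.854e-14 = 3.45306e-13 F/cm
Step 2: tox in cm = 4.29 nm * 1e-7 = 4.2900e-07 cm
Step 3: Cox = 3.45306e-13 / 4.2900e-07 = 8.05e-07 F/cm^2

8.05e-07


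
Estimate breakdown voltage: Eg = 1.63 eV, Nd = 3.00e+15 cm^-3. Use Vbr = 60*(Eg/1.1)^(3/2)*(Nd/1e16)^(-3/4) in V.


Step 1: Eg/1.1 = 1.63/1.1 = 1.481818
Step 2: (Eg/1.1)^1.5 = 1.481818^1.5 = 1.803816
Step 3: (Nd/1e16)^(-0.75) = (0.3)^(-0.75) = 2.466943
Step 4: Vbr = 60 * 1.803816 * 2.466943 = 267.0 V

267.0


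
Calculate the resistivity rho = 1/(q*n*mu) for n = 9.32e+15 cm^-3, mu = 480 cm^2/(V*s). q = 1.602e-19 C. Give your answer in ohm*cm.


Step 1: sigma = q * n * mu = 1.602e-19 * 9.32e+15 * 480 = 7.16671e-01 S/cm
Step 2: rho = 1 / sigma = 1 / 7.16671e-01 = 1.395 ohm*cm

1.395


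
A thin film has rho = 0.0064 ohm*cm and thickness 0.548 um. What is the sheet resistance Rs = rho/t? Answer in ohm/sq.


Step 1: Convert thickness to cm: t = 0.548 um = 5.4800e-05 cm
Step 2: Rs = rho / t = 0.0064 / 5.4800e-05
Step 3: Rs = 116.8 ohm/sq

116.8


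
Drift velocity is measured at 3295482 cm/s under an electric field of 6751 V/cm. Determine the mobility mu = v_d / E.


Step 1: mu = v_d / E
Step 2: mu = 3295482 / 6751
Step 3: mu = 488.15 cm^2/(V*s)

488.15


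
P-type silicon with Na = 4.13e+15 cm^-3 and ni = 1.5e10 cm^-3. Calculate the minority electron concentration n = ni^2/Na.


Step 1: Majority hole concentration p ≈ Na = 4.13e+15 cm^-3
Step 2: n = ni^2 / Na = (1.5e10)^2 / 4.13e+15
Step 3: n = 5.45e+04 cm^-3

5.45e+04


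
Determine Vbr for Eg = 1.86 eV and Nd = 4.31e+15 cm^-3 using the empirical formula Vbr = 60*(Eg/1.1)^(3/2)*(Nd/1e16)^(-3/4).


Step 1: Eg/1.1 = 1.86/1.1 = 1.690909
Step 2: (Eg/1.1)^1.5 = 1.690909^1.5 = 2.198773
Step 3: (Nd/1e16)^(-0.75) = (0.431)^(-0.75) = 1.879932
Step 4: Vbr = 60 * 2.198773 * 1.879932 = 248.0 V

248.0


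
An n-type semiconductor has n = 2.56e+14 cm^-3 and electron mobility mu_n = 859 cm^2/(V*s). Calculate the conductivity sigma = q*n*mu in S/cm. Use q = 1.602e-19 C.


Step 1: sigma = q * n * mu
Step 2: sigma = 1.602e-19 * 2.56e+14 * 859
Step 3: sigma = 3.523e-02 S/cm

3.523e-02


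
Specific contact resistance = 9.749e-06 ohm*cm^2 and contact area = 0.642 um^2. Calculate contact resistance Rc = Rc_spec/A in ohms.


Step 1: Convert area to cm^2: 0.642 um^2 = 6.4200e-09 cm^2
Step 2: Rc = Rc_spec / A = 9.749e-06 / 6.4200e-09
Step 3: Rc = 1.52e+03 ohms

1.52e+03


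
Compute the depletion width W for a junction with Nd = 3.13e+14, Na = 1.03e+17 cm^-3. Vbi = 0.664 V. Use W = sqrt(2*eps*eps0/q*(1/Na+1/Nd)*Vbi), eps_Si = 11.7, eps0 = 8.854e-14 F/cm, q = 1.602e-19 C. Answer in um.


Step 1: 1/Na + 1/Nd = 1/1.03e+17 + 1/3.13e+14 = 3.20460e-15
Step 2: 2*eps*eps0/q = 2*11.7*8.854e-14/1.602e-19 = 1.293281e+07
Step 3: W^2 = 1.293281e+07 * 3.20460e-15 * 0.664 = 2.75191e-08
Step 4: W = sqrt(2.75191e-08) = 1.659e-04 cm = 1.659 um

1.659


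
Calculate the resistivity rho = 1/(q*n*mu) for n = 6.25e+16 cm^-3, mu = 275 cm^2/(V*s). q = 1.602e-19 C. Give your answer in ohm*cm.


Step 1: sigma = q * n * mu = 1.602e-19 * 6.25e+16 * 275 = 2.75344e+00 S/cm
Step 2: rho = 1 / sigma = 1 / 2.75344e+00 = 0.3632 ohm*cm

0.3632


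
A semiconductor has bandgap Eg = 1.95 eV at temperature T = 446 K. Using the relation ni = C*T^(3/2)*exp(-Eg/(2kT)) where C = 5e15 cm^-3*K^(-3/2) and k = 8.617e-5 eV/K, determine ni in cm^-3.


Step 1: Compute kT = 8.617e-5 * 446 = 0.03843182 eV
Step 2: Exponent = -Eg/(2kT) = -1.95/(2*0.03843182) = -25.36960
Step 3: T^(3/2) = 446^1.5 = 9418.95
Step 4: ni = 5e15 * 9418.95 * exp(-25.36960) = 4.52e+08 cm^-3

4.52e+08


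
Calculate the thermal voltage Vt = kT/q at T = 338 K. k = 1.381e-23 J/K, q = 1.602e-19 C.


Step 1: kT = 1.381e-23 * 338 = 4.66778e-21 J
Step 2: Vt = kT/q = 4.66778e-21 / 1.602e-19
Step 3: Vt = 0.02914 V

0.02914


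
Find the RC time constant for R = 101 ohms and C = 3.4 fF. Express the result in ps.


Step 1: tau = R * C
Step 2: tau = 101 * 3.4 fF = 101 * 3.4e-15 F
Step 3: tau = 3.434e-13 s = 0.3434 ps

0.3434


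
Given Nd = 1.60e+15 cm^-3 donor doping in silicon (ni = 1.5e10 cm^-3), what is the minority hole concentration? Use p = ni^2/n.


Step 1: Since Nd >> ni, n ≈ Nd = 1.60e+15 cm^-3
Step 2: p = ni^2 / n = (1.5e10)^2 / 1.60e+15
Step 3: p = 2.25e20 / 1.60e+15 = 1.41e+05 cm^-3

1.41e+05


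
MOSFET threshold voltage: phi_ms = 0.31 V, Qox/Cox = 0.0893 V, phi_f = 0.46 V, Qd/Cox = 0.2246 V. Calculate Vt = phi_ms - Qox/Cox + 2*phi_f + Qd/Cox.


Step 1: Vt = phi_ms - Qox/Cox + 2*phi_f + Qd/Cox
Step 2: Vt = 0.31 - 0.0893 + 2*0.46 + 0.2246
Step 3: Vt = 0.31 - 0.0893 + 0.92 + 0.2246
Step 4: Vt = 1.3653 V

1.3653


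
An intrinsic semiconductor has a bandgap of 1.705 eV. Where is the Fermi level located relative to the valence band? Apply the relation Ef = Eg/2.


Step 1: For an intrinsic semiconductor, the Fermi level sits at midgap.
Step 2: Ef = Eg / 2 = 1.705 / 2 = 0.8525 eV

0.8525


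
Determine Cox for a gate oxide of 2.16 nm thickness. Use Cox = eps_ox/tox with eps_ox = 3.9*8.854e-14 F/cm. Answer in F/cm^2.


Step 1: eps_ox = 3.9 * 8.854e-14 = 3.45306e-13 F/cm
Step 2: tox in cm = 2.16 nm * 1e-7 = 2.1600e-07 cm
Step 3: Cox = 3.45306e-13 / 2.1600e-07 = 1.60e-06 F/cm^2

1.60e-06


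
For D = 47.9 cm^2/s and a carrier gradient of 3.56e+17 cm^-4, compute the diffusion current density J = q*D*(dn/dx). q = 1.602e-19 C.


Step 1: J = q * D * (dn/dx)
Step 2: J = 1.602e-19 * 47.9 * 3.56e+17
Step 3: J = 2.73e+00 A/cm^2

2.73e+00


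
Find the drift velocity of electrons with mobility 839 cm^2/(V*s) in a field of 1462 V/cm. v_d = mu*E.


Step 1: v_d = mu * E
Step 2: v_d = 839 * 1462 = 1226618
Step 3: v_d = 1.23e+06 cm/s

1.23e+06


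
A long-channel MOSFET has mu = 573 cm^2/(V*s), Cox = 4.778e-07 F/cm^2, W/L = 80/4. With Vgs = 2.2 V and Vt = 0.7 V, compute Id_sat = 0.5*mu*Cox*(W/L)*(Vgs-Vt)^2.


Step 1: Overdrive voltage Vov = Vgs - Vt = 2.2 - 0.7 = 1.5 V
Step 2: W/L = 80/4 = 20
Step 3: Id = 0.5 * 573 * 4.778e-07 * 20 * 1.5^2
Step 4: Id = 6.16e-03 A

6.16e-03


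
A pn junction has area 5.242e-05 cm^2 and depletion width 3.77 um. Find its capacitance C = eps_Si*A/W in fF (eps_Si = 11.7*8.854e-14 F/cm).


Step 1: eps_Si = 11.7 * 8.854e-14 = 1.035918e-12 F/cm
Step 2: W in cm = 3.77 * 1e-4 = 3.77e-04 cm
Step 3: C = 1.035918e-12 * 5.242e-05 / 3.77e-04 = 1.440393e-13 F
Step 4: C = 144.04 fF

144.04


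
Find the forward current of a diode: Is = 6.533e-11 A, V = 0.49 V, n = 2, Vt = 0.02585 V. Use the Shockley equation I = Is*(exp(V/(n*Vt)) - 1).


Step 1: V/(n*Vt) = 0.49/(2*0.02585) = 9.4778
Step 2: exp(9.4778) = 1.3066e+04
Step 3: I = 6.533e-11 * (1.3066e+04 - 1) = 8.54e-07 A

8.54e-07


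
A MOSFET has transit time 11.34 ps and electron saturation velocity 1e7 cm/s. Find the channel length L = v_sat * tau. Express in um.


Step 1: tau in seconds = 11.34 ps * 1e-12 = 1.1340e-11 s
Step 2: L = v_sat * tau = 1e7 * 1.1340e-11 = 1.1340e-04 cm
Step 3: L in um = 1.1340e-04 * 1e4 = 1.134 um

1.134


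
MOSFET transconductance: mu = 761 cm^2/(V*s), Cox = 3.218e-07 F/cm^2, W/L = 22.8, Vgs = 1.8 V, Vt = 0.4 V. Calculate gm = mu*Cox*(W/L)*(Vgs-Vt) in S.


Step 1: Vov = Vgs - Vt = 1.8 - 0.4 = 1.4 V
Step 2: gm = mu * Cox * (W/L) * Vov
Step 3: gm = 761 * 3.218e-07 * 22.8 * 1.4 = 7.82e-03 S

7.82e-03


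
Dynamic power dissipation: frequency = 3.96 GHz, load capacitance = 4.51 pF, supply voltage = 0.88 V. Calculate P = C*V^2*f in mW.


Step 1: V^2 = 0.88^2 = 0.7744 V^2
Step 2: P = C*V^2*f = 4.51e-12 F * 0.7744 * 3.96e9 Hz
Step 3: P = 1.383047424e-02 W
Step 4: P = 13.83 mW

13.83


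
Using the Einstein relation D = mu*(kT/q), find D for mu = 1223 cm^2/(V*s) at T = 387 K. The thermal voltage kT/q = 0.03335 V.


Step 1: D = mu * (kT/q)
Step 2: D = 1223 * 0.03335
Step 3: D = 40.79 cm^2/s

40.79


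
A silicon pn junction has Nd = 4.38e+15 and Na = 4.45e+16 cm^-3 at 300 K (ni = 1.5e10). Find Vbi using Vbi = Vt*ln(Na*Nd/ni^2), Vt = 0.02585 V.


Step 1: Compute Na*Nd/ni^2 = 4.45e+16 * 4.38e+15 / (1.5e10)^2 = 8.6627e+11
Step 2: ln(8.6627e+11) = 27.4875
Step 3: Vbi = 0.02585 * 27.4875 = 0.711 V

0.711


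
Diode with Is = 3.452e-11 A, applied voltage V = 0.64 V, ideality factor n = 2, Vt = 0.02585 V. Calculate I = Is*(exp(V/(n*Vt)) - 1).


Step 1: V/(n*Vt) = 0.64/(2*0.02585) = 12.3791
Step 2: exp(12.3791) = 2.3778e+05
Step 3: I = 3.452e-11 * (2.3778e+05 - 1) = 8.21e-06 A

8.21e-06


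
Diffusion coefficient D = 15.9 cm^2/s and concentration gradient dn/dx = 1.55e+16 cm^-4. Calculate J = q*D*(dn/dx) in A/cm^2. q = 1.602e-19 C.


Step 1: J = q * D * (dn/dx)
Step 2: J = 1.602e-19 * 15.9 * 1.55e+16
Step 3: J = 3.95e-02 A/cm^2

3.95e-02


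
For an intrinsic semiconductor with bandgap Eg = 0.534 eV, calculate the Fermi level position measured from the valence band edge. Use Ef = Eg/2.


Step 1: For an intrinsic semiconductor, the Fermi level sits at midgap.
Step 2: Ef = Eg / 2 = 0.534 / 2 = 0.267 eV

0.267


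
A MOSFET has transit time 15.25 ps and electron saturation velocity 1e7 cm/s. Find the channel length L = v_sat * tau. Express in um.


Step 1: tau in seconds = 15.25 ps * 1e-12 = 1.5250e-11 s
Step 2: L = v_sat * tau = 1e7 * 1.5250e-11 = 1.5250e-04 cm
Step 3: L in um = 1.5250e-04 * 1e4 = 1.525 um

1.525


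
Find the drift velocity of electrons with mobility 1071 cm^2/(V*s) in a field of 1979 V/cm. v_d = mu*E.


Step 1: v_d = mu * E
Step 2: v_d = 1071 * 1979 = 2119509
Step 3: v_d = 2.12e+06 cm/s

2.12e+06


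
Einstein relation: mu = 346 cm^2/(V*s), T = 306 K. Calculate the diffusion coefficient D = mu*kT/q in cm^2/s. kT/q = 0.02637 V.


Step 1: D = mu * (kT/q)
Step 2: D = 346 * 0.02637
Step 3: D = 9.12 cm^2/s

9.12


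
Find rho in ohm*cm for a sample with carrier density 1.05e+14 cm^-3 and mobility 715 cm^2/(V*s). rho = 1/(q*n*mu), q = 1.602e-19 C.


Step 1: sigma = q * n * mu = 1.602e-19 * 1.05e+14 * 715 = 1.20270e-02 S/cm
Step 2: rho = 1 / sigma = 1 / 1.20270e-02 = 83.15 ohm*cm

83.15


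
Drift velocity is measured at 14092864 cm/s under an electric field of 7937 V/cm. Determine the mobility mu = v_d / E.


Step 1: mu = v_d / E
Step 2: mu = 14092864 / 7937
Step 3: mu = 1775.59 cm^2/(V*s)

1775.59


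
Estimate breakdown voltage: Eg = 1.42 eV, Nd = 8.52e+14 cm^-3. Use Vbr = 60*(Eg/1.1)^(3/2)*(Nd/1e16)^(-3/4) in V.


Step 1: Eg/1.1 = 1.42/1.1 = 1.290909
Step 2: (Eg/1.1)^1.5 = 1.290909^1.5 = 1.466707
Step 3: (Nd/1e16)^(-0.75) = (0.0852)^(-0.75) = 6.341183
Step 4: Vbr = 60 * 1.466707 * 6.341183 = 558.0 V

558.0


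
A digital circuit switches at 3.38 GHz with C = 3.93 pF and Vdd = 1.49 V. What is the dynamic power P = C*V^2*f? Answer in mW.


Step 1: V^2 = 1.49^2 = 2.2201 V^2
Step 2: P = C*V^2*f = 3.93e-12 F * 2.2201 * 3.38e9 Hz
Step 3: P = 2.949047634e-02 W
Step 4: P = 29.49 mW

29.49


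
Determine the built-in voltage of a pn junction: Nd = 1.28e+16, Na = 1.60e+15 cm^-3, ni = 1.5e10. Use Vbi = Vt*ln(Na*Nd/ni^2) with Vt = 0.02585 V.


Step 1: Compute Na*Nd/ni^2 = 1.60e+15 * 1.28e+16 / (1.5e10)^2 = 9.1022e+10
Step 2: ln(9.1022e+10) = 25.2344
Step 3: Vbi = 0.02585 * 25.2344 = 0.652 V

0.652


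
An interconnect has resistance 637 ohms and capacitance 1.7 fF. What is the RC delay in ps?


Step 1: tau = R * C
Step 2: tau = 637 * 1.7 fF = 637 * 1.7e-15 F
Step 3: tau = 1.0829e-12 s = 1.0829 ps

1.0829


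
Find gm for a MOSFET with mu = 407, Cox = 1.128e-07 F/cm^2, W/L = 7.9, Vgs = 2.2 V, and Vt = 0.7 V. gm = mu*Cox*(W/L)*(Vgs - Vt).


Step 1: Vov = Vgs - Vt = 2.2 - 0.7 = 1.5 V
Step 2: gm = mu * Cox * (W/L) * Vov
Step 3: gm = 407 * 1.128e-07 * 7.9 * 1.5 = 5.44e-04 S

5.44e-04


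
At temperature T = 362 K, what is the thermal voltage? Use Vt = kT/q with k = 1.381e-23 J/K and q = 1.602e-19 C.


Step 1: kT = 1.381e-23 * 362 = 4.99922e-21 J
Step 2: Vt = kT/q = 4.99922e-21 / 1.602e-19
Step 3: Vt = 0.03121 V

0.03121


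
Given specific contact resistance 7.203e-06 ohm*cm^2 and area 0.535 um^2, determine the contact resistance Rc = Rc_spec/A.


Step 1: Convert area to cm^2: 0.535 um^2 = 5.3500e-09 cm^2
Step 2: Rc = Rc_spec / A = 7.203e-06 / 5.3500e-09
Step 3: Rc = 1.35e+03 ohms

1.35e+03


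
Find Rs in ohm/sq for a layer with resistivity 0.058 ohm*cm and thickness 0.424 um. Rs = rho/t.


Step 1: Convert thickness to cm: t = 0.424 um = 4.2400e-05 cm
Step 2: Rs = rho / t = 0.058 / 4.2400e-05
Step 3: Rs = 1367.9 ohm/sq

1367.9


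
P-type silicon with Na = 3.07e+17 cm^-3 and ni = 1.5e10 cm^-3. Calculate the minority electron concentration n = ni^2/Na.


Step 1: Majority hole concentration p ≈ Na = 3.07e+17 cm^-3
Step 2: n = ni^2 / Na = (1.5e10)^2 / 3.07e+17
Step 3: n = 7.33e+02 cm^-3

7.33e+02


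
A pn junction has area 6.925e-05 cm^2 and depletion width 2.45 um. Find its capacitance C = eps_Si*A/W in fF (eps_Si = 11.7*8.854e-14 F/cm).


Step 1: eps_Si = 11.7 * 8.854e-14 = 1.035918e-12 F/cm
Step 2: W in cm = 2.45 * 1e-4 = 2.45e-04 cm
Step 3: C = 1.035918e-12 * 6.925e-05 / 2.45e-04 = 2.928054e-13 F
Step 4: C = 292.81 fF

292.81


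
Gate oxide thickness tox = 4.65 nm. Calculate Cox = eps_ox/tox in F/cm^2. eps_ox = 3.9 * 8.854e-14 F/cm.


Step 1: eps_ox = 3.9 * 8.854e-14 = 3.45306e-13 F/cm
Step 2: tox in cm = 4.65 nm * 1e-7 = 4.6500e-07 cm
Step 3: Cox = 3.45306e-13 / 4.6500e-07 = 7.43e-07 F/cm^2

7.43e-07


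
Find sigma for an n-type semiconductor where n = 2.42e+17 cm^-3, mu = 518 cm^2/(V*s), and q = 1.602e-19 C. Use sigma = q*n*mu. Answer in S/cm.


Step 1: sigma = q * n * mu
Step 2: sigma = 1.602e-19 * 2.42e+17 * 518
Step 3: sigma = 2.008e+01 S/cm

2.008e+01


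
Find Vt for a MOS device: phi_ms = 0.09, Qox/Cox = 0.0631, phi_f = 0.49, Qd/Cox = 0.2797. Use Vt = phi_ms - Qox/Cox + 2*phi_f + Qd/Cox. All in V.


Step 1: Vt = phi_ms - Qox/Cox + 2*phi_f + Qd/Cox
Step 2: Vt = 0.09 - 0.0631 + 2*0.49 + 0.2797
Step 3: Vt = 0.09 - 0.0631 + 0.98 + 0.2797
Step 4: Vt = 1.2866 V

1.2866


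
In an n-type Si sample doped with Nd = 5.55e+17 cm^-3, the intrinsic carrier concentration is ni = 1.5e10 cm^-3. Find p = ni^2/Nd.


Step 1: Since Nd >> ni, n ≈ Nd = 5.55e+17 cm^-3
Step 2: p = ni^2 / n = (1.5e10)^2 / 5.55e+17
Step 3: p = 2.25e20 / 5.55e+17 = 4.05e+02 cm^-3

4.05e+02


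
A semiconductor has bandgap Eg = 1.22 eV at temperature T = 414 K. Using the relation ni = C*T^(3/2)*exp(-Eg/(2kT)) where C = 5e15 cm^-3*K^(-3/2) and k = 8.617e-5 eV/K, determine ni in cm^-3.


Step 1: Compute kT = 8.617e-5 * 414 = 0.03567438 eV
Step 2: Exponent = -Eg/(2kT) = -1.22/(2*0.03567438) = -17.09911
Step 3: T^(3/2) = 414^1.5 = 8423.65
Step 4: ni = 5e15 * 8423.65 * exp(-17.09911) = 1.58e+12 cm^-3

1.58e+12


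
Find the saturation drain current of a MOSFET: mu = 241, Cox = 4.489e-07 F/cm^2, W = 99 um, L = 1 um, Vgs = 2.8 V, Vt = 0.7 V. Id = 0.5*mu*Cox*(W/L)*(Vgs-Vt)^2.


Step 1: Overdrive voltage Vov = Vgs - Vt = 2.8 - 0.7 = 2.1 V
Step 2: W/L = 99/1 = 99
Step 3: Id = 0.5 * 241 * 4.489e-07 * 99 * 2.1^2
Step 4: Id = 2.36e-02 A

2.36e-02


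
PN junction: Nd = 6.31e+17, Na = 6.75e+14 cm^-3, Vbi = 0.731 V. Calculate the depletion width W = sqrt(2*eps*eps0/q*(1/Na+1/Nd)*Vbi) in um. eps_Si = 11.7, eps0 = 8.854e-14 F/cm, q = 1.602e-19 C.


Step 1: 1/Na + 1/Nd = 1/6.75e+14 + 1/6.31e+17 = 1.48307e-15
Step 2: 2*eps*eps0/q = 2*11.7*8.854e-14/1.602e-19 = 1.293281e+07
Step 3: W^2 = 1.293281e+07 * 1.48307e-15 * 0.731 = 1.40208e-08
Step 4: W = sqrt(1.40208e-08) = 1.184e-04 cm = 1.184 um

1.184


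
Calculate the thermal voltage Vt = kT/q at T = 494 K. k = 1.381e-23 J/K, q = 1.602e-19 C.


Step 1: kT = 1.381e-23 * 494 = 6.82214e-21 J
Step 2: Vt = kT/q = 6.82214e-21 / 1.602e-19
Step 3: Vt = 0.04259 V

0.04259


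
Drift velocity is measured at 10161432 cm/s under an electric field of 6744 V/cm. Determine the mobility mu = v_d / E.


Step 1: mu = v_d / E
Step 2: mu = 10161432 / 6744
Step 3: mu = 1506.74 cm^2/(V*s)

1506.74


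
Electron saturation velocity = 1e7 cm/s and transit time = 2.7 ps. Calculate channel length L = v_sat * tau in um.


Step 1: tau in seconds = 2.7 ps * 1e-12 = 2.7000e-12 s
Step 2: L = v_sat * tau = 1e7 * 2.7000e-12 = 2.7000e-05 cm
Step 3: L in um = 2.7000e-05 * 1e4 = 0.27 um

0.27


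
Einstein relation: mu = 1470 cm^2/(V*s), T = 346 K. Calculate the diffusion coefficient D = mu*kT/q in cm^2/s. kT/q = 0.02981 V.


Step 1: D = mu * (kT/q)
Step 2: D = 1470 * 0.02981
Step 3: D = 43.82 cm^2/s

43.82


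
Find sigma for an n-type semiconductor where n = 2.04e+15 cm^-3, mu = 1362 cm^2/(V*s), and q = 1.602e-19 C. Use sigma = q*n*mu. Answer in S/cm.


Step 1: sigma = q * n * mu
Step 2: sigma = 1.602e-19 * 2.04e+15 * 1362
Step 3: sigma = 4.451e-01 S/cm

4.451e-01


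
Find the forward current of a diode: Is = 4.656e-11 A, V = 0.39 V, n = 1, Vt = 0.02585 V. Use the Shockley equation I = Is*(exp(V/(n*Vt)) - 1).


Step 1: V/(n*Vt) = 0.39/(1*0.02585) = 15.0870
Step 2: exp(15.0870) = 3.5662e+06
Step 3: I = 4.656e-11 * (3.5662e+06 - 1) = 1.66e-04 A

1.66e-04


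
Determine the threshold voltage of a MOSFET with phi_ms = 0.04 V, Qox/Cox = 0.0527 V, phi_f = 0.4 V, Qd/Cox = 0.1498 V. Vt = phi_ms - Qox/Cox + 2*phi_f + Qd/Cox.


Step 1: Vt = phi_ms - Qox/Cox + 2*phi_f + Qd/Cox
Step 2: Vt = 0.04 - 0.0527 + 2*0.4 + 0.1498
Step 3: Vt = 0.04 - 0.0527 + 0.8 + 0.1498
Step 4: Vt = 0.9371 V

0.9371


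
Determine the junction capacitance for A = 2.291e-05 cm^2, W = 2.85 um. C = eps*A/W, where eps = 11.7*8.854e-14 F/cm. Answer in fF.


Step 1: eps_Si = 11.7 * 8.854e-14 = 1.035918e-12 F/cm
Step 2: W in cm = 2.85 * 1e-4 = 2.85e-04 cm
Step 3: C = 1.035918e-12 * 2.291e-05 / 2.85e-04 = 8.327327e-14 F
Step 4: C = 83.27 fF

83.27


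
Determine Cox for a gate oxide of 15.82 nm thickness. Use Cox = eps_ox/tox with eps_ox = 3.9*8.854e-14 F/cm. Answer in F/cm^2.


Step 1: eps_ox = 3.9 * 8.854e-14 = 3.45306e-13 F/cm
Step 2: tox in cm = 15.82 nm * 1e-7 = 1.5820e-06 cm
Step 3: Cox = 3.45306e-13 / 1.5820e-06 = 2.18e-07 F/cm^2

2.18e-07


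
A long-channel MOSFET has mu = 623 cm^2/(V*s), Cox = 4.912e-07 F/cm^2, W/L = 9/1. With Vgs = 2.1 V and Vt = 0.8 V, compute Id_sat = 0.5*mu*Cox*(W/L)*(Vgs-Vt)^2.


Step 1: Overdrive voltage Vov = Vgs - Vt = 2.1 - 0.8 = 1.3 V
Step 2: W/L = 9/1 = 9
Step 3: Id = 0.5 * 623 * 4.912e-07 * 9 * 1.3^2
Step 4: Id = 2.33e-03 A

2.33e-03


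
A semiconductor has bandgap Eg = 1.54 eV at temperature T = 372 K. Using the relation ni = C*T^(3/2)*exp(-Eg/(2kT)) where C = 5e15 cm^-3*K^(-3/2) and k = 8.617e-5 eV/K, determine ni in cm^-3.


Step 1: Compute kT = 8.617e-5 * 372 = 0.03205524 eV
Step 2: Exponent = -Eg/(2kT) = -1.54/(2*0.03205524) = -24.02103
Step 3: T^(3/2) = 372^1.5 = 7174.88
Step 4: ni = 5e15 * 7174.88 * exp(-24.02103) = 1.33e+09 cm^-3

1.33e+09


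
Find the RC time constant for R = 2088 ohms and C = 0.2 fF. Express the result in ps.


Step 1: tau = R * C
Step 2: tau = 2088 * 0.2 fF = 2088 * 2.0e-16 F
Step 3: tau = 4.176e-13 s = 0.4176 ps

0.4176


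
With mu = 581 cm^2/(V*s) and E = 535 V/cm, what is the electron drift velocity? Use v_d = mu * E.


Step 1: v_d = mu * E
Step 2: v_d = 581 * 535 = 310835
Step 3: v_d = 3.11e+05 cm/s

3.11e+05


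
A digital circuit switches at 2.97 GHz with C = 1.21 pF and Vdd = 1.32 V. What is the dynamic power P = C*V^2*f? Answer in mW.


Step 1: V^2 = 1.32^2 = 1.7424 V^2
Step 2: P = C*V^2*f = 1.21e-12 F * 1.7424 * 2.97e9 Hz
Step 3: P = 6.26166288e-03 W
Step 4: P = 6.262 mW

6.262
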